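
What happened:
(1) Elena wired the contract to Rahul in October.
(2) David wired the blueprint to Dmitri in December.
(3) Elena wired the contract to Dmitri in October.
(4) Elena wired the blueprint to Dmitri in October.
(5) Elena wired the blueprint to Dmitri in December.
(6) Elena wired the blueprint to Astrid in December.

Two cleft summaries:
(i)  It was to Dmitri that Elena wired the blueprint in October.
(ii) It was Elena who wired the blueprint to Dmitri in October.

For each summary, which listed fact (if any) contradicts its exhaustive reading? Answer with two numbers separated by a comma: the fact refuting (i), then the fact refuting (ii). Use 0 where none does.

0, 0

(i): focus "Dmitri". No fact shares Elena as agent and the blueprint as thing and in October as setting with a different recipient. 0.
(ii): focus "Elena". No fact shares the blueprint as thing and Dmitri as recipient and in October as setting with a different agent. 0.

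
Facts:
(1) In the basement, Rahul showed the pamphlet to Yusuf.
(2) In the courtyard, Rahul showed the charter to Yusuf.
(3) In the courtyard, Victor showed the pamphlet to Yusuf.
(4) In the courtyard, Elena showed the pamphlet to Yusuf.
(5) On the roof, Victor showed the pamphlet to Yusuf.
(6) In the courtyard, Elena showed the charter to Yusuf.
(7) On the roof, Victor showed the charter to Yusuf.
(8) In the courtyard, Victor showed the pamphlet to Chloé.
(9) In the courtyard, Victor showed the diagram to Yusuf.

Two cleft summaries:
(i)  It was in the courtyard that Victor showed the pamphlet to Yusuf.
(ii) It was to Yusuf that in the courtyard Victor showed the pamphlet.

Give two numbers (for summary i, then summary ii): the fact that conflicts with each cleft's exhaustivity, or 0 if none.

5, 8

(i): focus "in the courtyard". Looking for same agent, thing, recipient (Victor / the pamphlet / Yusuf) with some other setting — fact (5) has on the roof there. Refuted.
(ii): focus "Yusuf". Looking for same agent, thing, setting (Victor / the pamphlet / in the courtyard) with some other recipient — fact (8) has Chloé there. Refuted.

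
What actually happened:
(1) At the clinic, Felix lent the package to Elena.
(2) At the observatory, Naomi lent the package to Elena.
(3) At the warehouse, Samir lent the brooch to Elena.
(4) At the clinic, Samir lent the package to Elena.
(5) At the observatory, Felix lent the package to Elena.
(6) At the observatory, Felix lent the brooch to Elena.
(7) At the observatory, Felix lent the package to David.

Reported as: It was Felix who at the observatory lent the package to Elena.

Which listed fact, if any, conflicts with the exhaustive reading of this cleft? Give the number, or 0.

Focus of the cleft: "Felix" (the agent). Presupposed background: thing = the package, recipient = Elena, setting = at the observatory.
Exhaustivity: Felix is the only agent satisfying that background.
But fact (2) also has thing = the package, recipient = Elena, setting = at the observatory, with agent = Naomi — so the exhaustive reading fails.

2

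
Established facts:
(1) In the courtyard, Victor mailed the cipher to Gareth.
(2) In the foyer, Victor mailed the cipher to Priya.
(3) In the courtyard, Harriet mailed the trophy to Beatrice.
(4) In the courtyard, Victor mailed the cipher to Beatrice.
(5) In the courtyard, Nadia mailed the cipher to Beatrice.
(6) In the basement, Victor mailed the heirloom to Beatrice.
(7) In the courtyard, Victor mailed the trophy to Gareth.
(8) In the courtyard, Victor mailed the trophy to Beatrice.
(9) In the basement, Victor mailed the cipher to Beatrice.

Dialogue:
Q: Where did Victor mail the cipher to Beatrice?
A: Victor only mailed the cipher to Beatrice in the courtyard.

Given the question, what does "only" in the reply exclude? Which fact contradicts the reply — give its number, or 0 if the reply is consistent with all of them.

Answering "Where did ...?" puts focus on the setting — here, "in the courtyard".
So "only" ranges over settings; the rest (agent = Victor, thing = the cipher, recipient = Beatrice) is presupposed.
Fact (9) keeps agent = Victor, thing = the cipher, recipient = Beatrice but has setting = in the basement; that refutes the reply.
(Fact (1) would refute a reading with focus on the recipient — but that is not what the question asks.)

9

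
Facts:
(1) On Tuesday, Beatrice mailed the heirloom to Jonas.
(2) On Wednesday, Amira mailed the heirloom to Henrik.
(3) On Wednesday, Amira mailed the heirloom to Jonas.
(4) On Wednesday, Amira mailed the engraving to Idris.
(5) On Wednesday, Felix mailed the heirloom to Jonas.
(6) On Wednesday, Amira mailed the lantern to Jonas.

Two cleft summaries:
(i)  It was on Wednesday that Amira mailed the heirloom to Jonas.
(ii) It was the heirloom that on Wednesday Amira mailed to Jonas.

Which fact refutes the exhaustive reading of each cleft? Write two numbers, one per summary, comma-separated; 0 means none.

Summary (i) focuses "on Wednesday" (the setting); background Amira as agent and the heirloom as thing and Jonas as recipient. No fact matches that background with a different setting, so 0.
Summary (ii) focuses "the heirloom" (the thing); background Amira as agent and Jonas as recipient and on Wednesday as setting. Fact (6) matches that background with thing = the lantern — refutes (ii).

0, 6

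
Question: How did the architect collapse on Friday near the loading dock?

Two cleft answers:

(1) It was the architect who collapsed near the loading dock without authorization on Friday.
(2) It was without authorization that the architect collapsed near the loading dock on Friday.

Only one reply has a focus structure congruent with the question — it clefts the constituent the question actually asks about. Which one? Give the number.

2

The question word "how" targets the manner.
Option (1) clefts "the architect" — the subject (agent), not what was asked.
Option (2) clefts "without authorization" — that matches what the question asks about.
So the congruent reply is (2).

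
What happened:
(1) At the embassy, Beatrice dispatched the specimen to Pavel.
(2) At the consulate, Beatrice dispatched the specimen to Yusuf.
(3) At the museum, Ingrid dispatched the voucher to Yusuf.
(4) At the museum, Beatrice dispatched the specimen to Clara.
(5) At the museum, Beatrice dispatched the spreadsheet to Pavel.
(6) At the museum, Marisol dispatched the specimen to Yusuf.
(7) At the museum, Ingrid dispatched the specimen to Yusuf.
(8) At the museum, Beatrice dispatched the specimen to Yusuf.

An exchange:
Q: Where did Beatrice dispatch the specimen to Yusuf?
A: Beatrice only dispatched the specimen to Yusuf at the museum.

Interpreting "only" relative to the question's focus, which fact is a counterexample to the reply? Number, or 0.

2

Answering "Where did ...?" puts focus on the setting — here, "at the museum".
So "only" ranges over settings; the rest (Beatrice as agent and the specimen as thing and Yusuf as recipient) is presupposed.
Fact (2) shares the background with a different setting (at the consulate) — counterexample.
(Fact (4) would refute a reading with focus on the recipient — but that is not what the question asks.)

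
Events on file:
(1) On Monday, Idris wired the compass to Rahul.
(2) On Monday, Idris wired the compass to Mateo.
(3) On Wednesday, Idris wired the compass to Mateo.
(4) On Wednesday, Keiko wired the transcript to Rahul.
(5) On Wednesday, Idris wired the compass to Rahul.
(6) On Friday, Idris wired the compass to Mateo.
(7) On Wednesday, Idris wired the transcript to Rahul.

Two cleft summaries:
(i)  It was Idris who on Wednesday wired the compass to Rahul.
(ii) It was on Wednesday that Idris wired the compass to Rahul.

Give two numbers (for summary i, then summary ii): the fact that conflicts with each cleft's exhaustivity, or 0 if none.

Summary (i) focuses "Idris" (the agent); background thing = the compass, recipient = Rahul, setting = on Wednesday. No fact matches that background with a different agent, so 0.
Summary (ii) focuses "on Wednesday" (the setting); background agent = Idris, thing = the compass, recipient = Rahul. Fact (1) matches that background with setting = on Monday — refutes (ii).

0, 1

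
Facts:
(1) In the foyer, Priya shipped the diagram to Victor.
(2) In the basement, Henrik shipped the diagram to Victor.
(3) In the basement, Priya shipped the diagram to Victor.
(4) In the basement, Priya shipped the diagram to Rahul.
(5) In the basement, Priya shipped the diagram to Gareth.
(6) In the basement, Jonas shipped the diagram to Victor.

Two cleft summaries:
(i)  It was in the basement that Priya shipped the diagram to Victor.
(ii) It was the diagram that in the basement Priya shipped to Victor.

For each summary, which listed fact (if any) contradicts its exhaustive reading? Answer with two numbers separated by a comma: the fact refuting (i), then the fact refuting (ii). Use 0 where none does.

Summary (i) focuses "in the basement" (the setting); background same agent, thing, recipient (Priya / the diagram / Victor). Fact (1) matches that background with setting = in the foyer — refutes (i).
Summary (ii) focuses "the diagram" (the thing); background same agent, recipient, setting (Priya / Victor / in the basement). No fact matches that background with a different thing, so 0.

1, 0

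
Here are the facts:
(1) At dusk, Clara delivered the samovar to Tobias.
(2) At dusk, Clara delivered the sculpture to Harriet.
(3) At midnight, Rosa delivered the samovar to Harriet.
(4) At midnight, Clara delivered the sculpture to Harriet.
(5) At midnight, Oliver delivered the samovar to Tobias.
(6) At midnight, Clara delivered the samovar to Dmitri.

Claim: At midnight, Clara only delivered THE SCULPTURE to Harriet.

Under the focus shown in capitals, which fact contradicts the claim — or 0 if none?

0

The capitals mark "the sculpture" as focus. So "only" rules out other things, with the rest (agent = Clara, recipient = Harriet, setting = at midnight) as background.
Every other fact changes something in the background, not just the thing. Nothing refutes the claim.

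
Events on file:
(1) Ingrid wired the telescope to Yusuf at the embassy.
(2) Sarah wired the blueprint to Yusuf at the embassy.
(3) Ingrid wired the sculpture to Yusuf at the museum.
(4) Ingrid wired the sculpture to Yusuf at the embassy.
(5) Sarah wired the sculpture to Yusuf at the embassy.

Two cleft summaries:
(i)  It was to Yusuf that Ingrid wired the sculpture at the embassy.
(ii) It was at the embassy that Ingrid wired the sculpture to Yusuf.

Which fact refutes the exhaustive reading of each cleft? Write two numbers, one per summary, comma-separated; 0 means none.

0, 3

Summary (i) focuses "Yusuf" (the recipient); background same agent, thing, setting (Ingrid / the sculpture / at the embassy). No fact matches that background with a different recipient, so 0.
Summary (ii) focuses "at the embassy" (the setting); background same agent, thing, recipient (Ingrid / the sculpture / Yusuf). Fact (3) matches that background with setting = at the museum — refutes (ii).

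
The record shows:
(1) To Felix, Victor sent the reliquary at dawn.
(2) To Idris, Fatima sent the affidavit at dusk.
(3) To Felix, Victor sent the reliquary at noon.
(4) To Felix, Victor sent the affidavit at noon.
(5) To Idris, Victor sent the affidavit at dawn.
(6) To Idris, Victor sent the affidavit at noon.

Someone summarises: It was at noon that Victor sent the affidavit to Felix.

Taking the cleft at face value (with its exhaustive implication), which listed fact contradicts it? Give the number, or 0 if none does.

0

The cleft puts "at noon" in focus and presupposes the open proposition with same agent, thing, recipient (Victor / the affidavit / Felix).
Exhaustivity: at noon is the only setting satisfying that background.
No listed fact matches the background with a different setting. Exhaustivity holds.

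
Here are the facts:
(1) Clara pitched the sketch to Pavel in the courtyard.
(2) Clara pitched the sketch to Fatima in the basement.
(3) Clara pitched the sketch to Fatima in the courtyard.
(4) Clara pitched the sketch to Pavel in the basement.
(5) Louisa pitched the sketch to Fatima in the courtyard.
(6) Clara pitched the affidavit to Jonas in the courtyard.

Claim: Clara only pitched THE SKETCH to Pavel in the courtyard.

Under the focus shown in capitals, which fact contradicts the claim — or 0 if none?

0

Focus (in capitals) is "the sketch" — the thing. "Only" excludes alternative things while holding fixed Clara as agent and Pavel as recipient and in the courtyard as setting.
Every other fact changes something in the background, not just the thing. Nothing refutes the claim.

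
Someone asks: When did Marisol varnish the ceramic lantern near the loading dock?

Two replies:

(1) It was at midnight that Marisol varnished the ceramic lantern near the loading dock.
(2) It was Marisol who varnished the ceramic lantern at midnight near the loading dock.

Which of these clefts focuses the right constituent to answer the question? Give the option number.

The question word "when" targets the time.
Option (1) clefts "at midnight" — that matches what the question asks about.
Option (2) clefts "Marisol" — the subject (agent), not what was asked.
So the congruent reply is (1).

1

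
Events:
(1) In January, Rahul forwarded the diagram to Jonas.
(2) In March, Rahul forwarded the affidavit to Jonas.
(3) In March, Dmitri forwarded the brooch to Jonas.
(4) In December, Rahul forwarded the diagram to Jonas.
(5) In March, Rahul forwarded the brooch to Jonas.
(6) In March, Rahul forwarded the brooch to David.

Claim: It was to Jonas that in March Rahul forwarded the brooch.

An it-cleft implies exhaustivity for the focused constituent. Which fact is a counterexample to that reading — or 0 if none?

6

The cleft puts "Jonas" in focus and presupposes the open proposition with same agent, thing, setting (Rahul / the brooch / in March).
Exhaustivity: Jonas is the only recipient satisfying that background.
Fact (6) shares the background but with recipient = David; exhaustivity is violated.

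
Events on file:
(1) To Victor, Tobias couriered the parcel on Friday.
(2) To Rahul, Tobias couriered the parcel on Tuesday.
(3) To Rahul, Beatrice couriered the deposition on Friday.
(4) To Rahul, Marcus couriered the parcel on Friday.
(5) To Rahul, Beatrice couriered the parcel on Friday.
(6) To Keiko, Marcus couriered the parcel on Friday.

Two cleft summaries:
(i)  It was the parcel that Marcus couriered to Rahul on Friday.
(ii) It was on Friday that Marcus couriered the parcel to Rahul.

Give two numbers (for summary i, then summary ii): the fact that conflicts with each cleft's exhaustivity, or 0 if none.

0, 0

Summary (i) focuses "the parcel" (the thing); background agent = Marcus, recipient = Rahul, setting = on Friday. No fact matches that background with a different thing, so 0.
Summary (ii) focuses "on Friday" (the setting); background agent = Marcus, thing = the parcel, recipient = Rahul. No fact matches that background with a different setting, so 0.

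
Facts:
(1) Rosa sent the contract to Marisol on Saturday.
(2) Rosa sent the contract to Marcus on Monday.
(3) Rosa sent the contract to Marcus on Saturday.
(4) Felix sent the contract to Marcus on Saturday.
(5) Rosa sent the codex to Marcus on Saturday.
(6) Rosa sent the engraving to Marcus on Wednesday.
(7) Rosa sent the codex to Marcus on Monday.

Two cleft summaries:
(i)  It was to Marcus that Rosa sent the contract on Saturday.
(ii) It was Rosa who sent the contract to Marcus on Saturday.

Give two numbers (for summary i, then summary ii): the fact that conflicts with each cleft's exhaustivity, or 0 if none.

1, 4

(i): focus "Marcus". Looking for same agent, thing, setting (Rosa / the contract / on Saturday) with some other recipient — fact (1) has Marisol there. Refuted.
(ii): focus "Rosa". Looking for same thing, recipient, setting (the contract / Marcus / on Saturday) with some other agent — fact (4) has Felix there. Refuted.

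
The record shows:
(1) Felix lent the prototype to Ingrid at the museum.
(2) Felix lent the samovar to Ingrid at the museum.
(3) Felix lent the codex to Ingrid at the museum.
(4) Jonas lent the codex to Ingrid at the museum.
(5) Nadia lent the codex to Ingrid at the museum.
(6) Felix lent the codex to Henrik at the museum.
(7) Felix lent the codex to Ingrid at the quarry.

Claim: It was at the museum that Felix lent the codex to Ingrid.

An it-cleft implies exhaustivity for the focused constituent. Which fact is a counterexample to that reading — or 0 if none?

Focus of the cleft: "at the museum" (the setting). Presupposed background: same agent, thing, recipient (Felix / the codex / Ingrid).
The exhaustive reading says no other setting fits that background.
But fact (7) also has same agent, thing, recipient (Felix / the codex / Ingrid), with setting = at the quarry — so the exhaustive reading fails.

7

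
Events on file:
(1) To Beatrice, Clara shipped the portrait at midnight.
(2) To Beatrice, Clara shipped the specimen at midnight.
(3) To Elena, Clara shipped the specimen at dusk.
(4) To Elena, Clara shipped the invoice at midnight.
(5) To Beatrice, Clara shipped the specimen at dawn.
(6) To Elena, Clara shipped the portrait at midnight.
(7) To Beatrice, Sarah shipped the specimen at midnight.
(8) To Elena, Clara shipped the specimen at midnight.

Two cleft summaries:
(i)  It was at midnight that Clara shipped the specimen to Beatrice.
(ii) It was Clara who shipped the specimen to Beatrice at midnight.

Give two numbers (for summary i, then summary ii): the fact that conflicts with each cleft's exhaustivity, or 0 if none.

5, 7

(i): focus "at midnight". Looking for same agent, thing, recipient (Clara / the specimen / Beatrice) with some other setting — fact (5) has at dawn there. Refuted.
(ii): focus "Clara". Looking for same thing, recipient, setting (the specimen / Beatrice / at midnight) with some other agent — fact (7) has Sarah there. Refuted.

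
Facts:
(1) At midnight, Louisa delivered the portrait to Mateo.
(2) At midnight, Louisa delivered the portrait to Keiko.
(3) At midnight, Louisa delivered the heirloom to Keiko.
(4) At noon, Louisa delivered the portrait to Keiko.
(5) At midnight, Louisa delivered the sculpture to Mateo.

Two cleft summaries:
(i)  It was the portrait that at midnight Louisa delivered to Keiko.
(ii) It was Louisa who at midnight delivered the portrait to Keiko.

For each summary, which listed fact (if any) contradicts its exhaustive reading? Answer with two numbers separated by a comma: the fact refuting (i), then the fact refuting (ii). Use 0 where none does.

(i): focus "the portrait". Looking for agent = Louisa, recipient = Keiko, setting = at midnight with some other thing — fact (3) has the heirloom there. Refuted.
(ii): focus "Louisa". No fact shares thing = the portrait, recipient = Keiko, setting = at midnight with a different agent. 0.

3, 0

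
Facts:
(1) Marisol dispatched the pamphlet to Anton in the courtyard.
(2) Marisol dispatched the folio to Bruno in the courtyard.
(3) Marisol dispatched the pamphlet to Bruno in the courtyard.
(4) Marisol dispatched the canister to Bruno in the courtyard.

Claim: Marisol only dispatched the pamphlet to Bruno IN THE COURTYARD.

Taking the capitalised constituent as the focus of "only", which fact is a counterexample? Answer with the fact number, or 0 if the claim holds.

Focus (in capitals) is "in the courtyard" — the setting. "Only" excludes alternative settings while holding fixed Marisol as agent and the pamphlet as thing and Bruno as recipient.
Every other fact changes something in the background, not just the setting. Nothing refutes the claim.

0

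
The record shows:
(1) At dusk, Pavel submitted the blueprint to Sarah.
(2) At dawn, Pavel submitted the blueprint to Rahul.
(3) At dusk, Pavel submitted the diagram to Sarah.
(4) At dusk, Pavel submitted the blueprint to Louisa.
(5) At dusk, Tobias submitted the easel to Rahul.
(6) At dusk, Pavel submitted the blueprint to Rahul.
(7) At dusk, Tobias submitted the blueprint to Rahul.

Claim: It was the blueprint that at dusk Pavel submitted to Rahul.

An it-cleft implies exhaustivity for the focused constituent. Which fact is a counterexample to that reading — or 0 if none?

0

The cleft puts "the blueprint" in focus and presupposes the open proposition with same agent, recipient, setting (Pavel / Rahul / at dusk).
Exhaustivity: the blueprint is the only thing satisfying that background.
No listed fact matches the background with a different thing. Exhaustivity holds.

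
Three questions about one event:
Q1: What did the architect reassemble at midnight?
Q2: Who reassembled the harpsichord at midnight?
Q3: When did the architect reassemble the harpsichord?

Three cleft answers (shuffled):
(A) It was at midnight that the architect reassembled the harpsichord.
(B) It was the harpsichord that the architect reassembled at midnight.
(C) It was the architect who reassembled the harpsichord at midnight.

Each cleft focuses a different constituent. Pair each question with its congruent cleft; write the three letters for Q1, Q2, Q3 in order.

Q1 asks about the direct object; cleft (B) focuses "the harpsichord", which is the direct object — so Q1 → B.
Q2 asks about the subject (agent); cleft (C) focuses "the architect", which is the subject (agent) — so Q2 → C.
Q3 asks about the time; cleft (A) focuses "at midnight", which is the time — so Q3 → A.
Mapping: Q1→B, Q2→C, Q3→A.

BCA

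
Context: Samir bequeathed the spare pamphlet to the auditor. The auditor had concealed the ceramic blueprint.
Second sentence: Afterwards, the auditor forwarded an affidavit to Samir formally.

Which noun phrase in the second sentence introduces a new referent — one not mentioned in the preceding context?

"the auditor" and "Samir" in the second sentence are given — already mentioned in the context.
"an affidavit" has no antecedent in the context; it is discourse-new (the indefinite article also signals a new referent).

an affidavit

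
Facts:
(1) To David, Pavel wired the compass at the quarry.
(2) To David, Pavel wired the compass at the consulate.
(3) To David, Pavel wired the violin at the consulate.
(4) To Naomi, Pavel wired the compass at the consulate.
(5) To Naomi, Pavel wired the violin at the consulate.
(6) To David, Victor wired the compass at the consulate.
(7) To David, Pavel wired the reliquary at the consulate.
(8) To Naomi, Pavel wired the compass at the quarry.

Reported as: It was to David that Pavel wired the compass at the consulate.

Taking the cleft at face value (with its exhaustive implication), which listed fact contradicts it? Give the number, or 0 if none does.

4

The cleft puts "David" in focus and presupposes the open proposition with Pavel as agent and the compass as thing and at the consulate as setting.
Exhaustivity: David is the only recipient satisfying that background.
But fact (4) also has Pavel as agent and the compass as thing and at the consulate as setting, with recipient = Naomi — so the exhaustive reading fails.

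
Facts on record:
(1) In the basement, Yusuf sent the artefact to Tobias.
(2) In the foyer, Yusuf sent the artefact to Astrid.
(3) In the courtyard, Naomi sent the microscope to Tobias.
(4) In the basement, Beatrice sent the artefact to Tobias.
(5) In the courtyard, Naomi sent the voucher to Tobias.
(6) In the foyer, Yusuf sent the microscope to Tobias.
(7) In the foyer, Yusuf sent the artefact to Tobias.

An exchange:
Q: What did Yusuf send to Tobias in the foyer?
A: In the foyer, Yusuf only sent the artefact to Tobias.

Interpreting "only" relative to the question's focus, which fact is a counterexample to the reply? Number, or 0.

6

The question "What did ...?" targets the thing, so in the reply the focus falls on "the artefact".
"Only" then excludes alternative things while the background — Yusuf as agent and Tobias as recipient and in the foyer as setting — is held fixed.
Fact (6) keeps Yusuf as agent and Tobias as recipient and in the foyer as setting but has thing = the microscope; that refutes the reply.
(Fact (1) would refute a reading with focus on the setting — but that is not what the question asks.)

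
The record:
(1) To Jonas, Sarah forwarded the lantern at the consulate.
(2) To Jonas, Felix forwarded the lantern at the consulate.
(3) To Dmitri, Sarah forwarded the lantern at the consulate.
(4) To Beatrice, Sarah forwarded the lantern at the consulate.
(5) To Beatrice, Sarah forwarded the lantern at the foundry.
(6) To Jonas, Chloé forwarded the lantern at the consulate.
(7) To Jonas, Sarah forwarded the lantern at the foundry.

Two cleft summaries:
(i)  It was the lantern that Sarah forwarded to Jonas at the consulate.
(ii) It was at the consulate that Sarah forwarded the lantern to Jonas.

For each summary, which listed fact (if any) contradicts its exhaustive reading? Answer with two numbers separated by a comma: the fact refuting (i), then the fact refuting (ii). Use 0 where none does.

0, 7

Summary (i) focuses "the lantern" (the thing); background same agent, recipient, setting (Sarah / Jonas / at the consulate). No fact matches that background with a different thing, so 0.
Summary (ii) focuses "at the consulate" (the setting); background same agent, thing, recipient (Sarah / the lantern / Jonas). Fact (7) matches that background with setting = at the foundry — refutes (ii).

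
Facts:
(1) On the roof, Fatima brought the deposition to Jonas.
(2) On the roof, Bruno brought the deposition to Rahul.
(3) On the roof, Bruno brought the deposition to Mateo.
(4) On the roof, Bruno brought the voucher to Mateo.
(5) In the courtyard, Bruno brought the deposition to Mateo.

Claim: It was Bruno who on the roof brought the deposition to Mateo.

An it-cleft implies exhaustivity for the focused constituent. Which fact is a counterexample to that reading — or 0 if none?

0

Focus of the cleft: "Bruno" (the agent). Presupposed background: the deposition as thing and Mateo as recipient and on the roof as setting.
The exhaustive reading says no other agent fits that background.
No listed fact matches the background with a different agent. Exhaustivity holds.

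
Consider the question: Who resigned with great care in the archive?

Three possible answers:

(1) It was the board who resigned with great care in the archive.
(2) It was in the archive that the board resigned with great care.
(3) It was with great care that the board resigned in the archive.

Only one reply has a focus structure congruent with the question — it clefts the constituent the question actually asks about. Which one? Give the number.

The question word "who" targets the subject (agent).
Option (1) clefts "the board" — that matches what the question asks about.
Option (2) clefts "in the archive" — the location, not what was asked.
Option (3) clefts "with great care" — the manner, not what was asked.
So the congruent reply is (1).

1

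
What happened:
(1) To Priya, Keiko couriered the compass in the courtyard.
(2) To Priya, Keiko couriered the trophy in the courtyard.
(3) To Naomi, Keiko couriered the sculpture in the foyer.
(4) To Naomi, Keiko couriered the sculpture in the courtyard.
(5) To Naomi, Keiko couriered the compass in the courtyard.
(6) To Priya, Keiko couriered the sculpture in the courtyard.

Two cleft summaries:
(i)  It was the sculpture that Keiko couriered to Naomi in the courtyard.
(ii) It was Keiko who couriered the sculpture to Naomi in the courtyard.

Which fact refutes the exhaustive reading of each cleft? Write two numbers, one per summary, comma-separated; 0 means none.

5, 0

Summary (i) focuses "the sculpture" (the thing); background agent = Keiko, recipient = Naomi, setting = in the courtyard. Fact (5) matches that background with thing = the compass — refutes (i).
Summary (ii) focuses "Keiko" (the agent); background thing = the sculpture, recipient = Naomi, setting = in the courtyard. No fact matches that background with a different agent, so 0.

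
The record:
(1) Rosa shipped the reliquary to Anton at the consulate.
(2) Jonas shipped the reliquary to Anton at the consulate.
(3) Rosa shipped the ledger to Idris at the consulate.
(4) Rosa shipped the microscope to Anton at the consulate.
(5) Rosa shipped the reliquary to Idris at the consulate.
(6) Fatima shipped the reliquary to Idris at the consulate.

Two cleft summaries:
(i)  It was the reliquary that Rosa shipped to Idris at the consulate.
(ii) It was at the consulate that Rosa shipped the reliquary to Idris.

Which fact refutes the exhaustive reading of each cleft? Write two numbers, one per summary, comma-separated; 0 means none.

Summary (i) focuses "the reliquary" (the thing); background agent = Rosa, recipient = Idris, setting = at the consulate. Fact (3) matches that background with thing = the ledger — refutes (i).
Summary (ii) focuses "at the consulate" (the setting); background agent = Rosa, thing = the reliquary, recipient = Idris. No fact matches that background with a different setting, so 0.

3, 0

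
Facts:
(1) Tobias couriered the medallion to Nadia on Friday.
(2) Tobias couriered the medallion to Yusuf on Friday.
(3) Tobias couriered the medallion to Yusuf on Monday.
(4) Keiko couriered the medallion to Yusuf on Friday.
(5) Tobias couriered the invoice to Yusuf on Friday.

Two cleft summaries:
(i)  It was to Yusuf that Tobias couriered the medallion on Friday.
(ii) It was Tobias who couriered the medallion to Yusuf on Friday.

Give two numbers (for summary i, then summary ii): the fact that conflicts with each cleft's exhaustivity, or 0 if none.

1, 4

Summary (i) focuses "Yusuf" (the recipient); background same agent, thing, setting (Tobias / the medallion / on Friday). Fact (1) matches that background with recipient = Nadia — refutes (i).
Summary (ii) focuses "Tobias" (the agent); background same thing, recipient, setting (the medallion / Yusuf / on Friday). Fact (4) matches that background with agent = Keiko — refutes (ii).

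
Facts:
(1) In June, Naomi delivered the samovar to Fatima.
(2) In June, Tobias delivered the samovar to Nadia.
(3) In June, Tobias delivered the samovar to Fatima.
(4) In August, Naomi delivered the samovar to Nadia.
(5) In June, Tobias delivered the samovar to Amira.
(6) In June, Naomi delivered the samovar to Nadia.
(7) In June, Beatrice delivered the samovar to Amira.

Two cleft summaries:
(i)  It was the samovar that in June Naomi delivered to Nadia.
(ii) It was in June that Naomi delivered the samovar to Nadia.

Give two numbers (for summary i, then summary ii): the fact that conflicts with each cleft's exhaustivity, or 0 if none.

(i): focus "the samovar". No fact shares same agent, recipient, setting (Naomi / Nadia / in June) with a different thing. 0.
(ii): focus "in June". Looking for same agent, thing, recipient (Naomi / the samovar / Nadia) with some other setting — fact (4) has in August there. Refuted.

0, 4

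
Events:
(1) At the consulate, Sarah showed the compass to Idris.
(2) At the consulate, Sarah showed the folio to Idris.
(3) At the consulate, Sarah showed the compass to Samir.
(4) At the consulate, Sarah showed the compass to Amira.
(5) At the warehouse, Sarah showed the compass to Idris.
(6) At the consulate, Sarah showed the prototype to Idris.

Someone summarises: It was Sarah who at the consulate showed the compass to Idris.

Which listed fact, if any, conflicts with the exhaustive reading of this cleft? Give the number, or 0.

The cleft puts "Sarah" in focus and presupposes the open proposition with same thing, recipient, setting (the compass / Idris / at the consulate).
The exhaustive reading says no other agent fits that background.
Every other fact differs from the presupposition on some backgrounded slot, so none challenges the exhaustivity.

0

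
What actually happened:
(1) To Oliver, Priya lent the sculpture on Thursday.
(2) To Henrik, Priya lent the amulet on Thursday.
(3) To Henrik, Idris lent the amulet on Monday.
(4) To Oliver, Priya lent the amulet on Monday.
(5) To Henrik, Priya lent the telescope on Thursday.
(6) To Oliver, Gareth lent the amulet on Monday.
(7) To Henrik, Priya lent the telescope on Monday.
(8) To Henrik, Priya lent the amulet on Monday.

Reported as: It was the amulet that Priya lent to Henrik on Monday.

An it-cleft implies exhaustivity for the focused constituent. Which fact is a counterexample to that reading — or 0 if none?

Focus of the cleft: "the amulet" (the thing). Presupposed background: same agent, recipient, setting (Priya / Henrik / on Monday).
The exhaustive reading says no other thing fits that background.
Fact (7) shares the background but with thing = the telescope; exhaustivity is violated.

7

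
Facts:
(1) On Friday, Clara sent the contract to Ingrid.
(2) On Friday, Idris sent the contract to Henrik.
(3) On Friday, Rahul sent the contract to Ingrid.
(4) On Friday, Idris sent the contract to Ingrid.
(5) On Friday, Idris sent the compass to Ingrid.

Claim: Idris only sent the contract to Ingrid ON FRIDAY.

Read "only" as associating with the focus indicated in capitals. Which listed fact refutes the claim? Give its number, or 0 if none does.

The capitals mark "on Friday" as focus. So "only" rules out other settings, with the rest (same agent, thing, recipient (Idris / the contract / Ingrid)) as background.
Every other fact changes something in the background, not just the setting. Nothing refutes the claim.

0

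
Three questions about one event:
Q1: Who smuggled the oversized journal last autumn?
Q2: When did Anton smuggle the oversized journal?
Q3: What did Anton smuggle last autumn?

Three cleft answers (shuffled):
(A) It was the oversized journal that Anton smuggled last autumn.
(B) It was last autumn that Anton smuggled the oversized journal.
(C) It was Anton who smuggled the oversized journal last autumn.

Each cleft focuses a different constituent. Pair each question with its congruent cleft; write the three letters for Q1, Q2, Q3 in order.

CBA

Q1 asks about the subject (agent); cleft (C) focuses "Anton", which is the subject (agent) — so Q1 → C.
Q2 asks about the time; cleft (B) focuses "last autumn", which is the time — so Q2 → B.
Q3 asks about the direct object; cleft (A) focuses "the oversized journal", which is the direct object — so Q3 → A.
Mapping: Q1→C, Q2→B, Q3→A.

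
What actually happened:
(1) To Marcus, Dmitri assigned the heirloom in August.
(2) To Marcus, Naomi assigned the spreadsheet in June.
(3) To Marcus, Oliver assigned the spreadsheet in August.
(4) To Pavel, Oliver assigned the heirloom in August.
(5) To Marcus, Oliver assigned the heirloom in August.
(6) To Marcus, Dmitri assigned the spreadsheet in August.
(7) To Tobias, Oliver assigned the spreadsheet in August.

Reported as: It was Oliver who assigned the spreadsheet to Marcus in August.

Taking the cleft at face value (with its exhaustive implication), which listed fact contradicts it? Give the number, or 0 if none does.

6

Focus of the cleft: "Oliver" (the agent). Presupposed background: thing = the spreadsheet, recipient = Marcus, setting = in August.
The exhaustive reading says no other agent fits that background.
But fact (6) also has thing = the spreadsheet, recipient = Marcus, setting = in August, with agent = Dmitri — so the exhaustive reading fails.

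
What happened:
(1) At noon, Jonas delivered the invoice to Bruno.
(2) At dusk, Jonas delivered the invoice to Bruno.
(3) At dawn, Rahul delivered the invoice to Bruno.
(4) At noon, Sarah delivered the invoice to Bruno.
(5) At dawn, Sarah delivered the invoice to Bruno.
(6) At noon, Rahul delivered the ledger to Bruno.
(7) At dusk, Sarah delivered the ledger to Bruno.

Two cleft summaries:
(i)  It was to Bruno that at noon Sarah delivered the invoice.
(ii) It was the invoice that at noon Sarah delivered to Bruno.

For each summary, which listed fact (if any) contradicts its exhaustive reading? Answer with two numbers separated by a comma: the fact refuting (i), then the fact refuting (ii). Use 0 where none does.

0, 0

Summary (i) focuses "Bruno" (the recipient); background same agent, thing, setting (Sarah / the invoice / at noon). No fact matches that background with a different recipient, so 0.
Summary (ii) focuses "the invoice" (the thing); background same agent, recipient, setting (Sarah / Bruno / at noon). No fact matches that background with a different thing, so 0.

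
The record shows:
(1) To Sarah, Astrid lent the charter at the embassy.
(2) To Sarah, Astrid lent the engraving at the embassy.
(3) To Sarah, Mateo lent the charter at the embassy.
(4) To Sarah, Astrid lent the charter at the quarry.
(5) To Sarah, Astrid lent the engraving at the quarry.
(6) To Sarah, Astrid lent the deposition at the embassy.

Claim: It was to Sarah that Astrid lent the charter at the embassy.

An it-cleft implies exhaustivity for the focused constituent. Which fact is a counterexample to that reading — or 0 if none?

0

The cleft puts "Sarah" in focus and presupposes the open proposition with Astrid as agent and the charter as thing and at the embassy as setting.
Exhaustivity: Sarah is the only recipient satisfying that background.
No listed fact matches the background with a different recipient. Exhaustivity holds.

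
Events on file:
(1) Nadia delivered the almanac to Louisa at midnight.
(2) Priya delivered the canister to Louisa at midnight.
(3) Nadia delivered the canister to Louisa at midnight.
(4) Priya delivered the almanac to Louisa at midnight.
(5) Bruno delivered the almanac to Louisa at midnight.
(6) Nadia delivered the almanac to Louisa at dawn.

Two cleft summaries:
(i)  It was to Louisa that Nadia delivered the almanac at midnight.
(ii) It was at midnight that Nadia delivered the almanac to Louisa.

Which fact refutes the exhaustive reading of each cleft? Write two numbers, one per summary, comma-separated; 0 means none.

Summary (i) focuses "Louisa" (the recipient); background same agent, thing, setting (Nadia / the almanac / at midnight). No fact matches that background with a different recipient, so 0.
Summary (ii) focuses "at midnight" (the setting); background same agent, thing, recipient (Nadia / the almanac / Louisa). Fact (6) matches that background with setting = at dawn — refutes (ii).

0, 6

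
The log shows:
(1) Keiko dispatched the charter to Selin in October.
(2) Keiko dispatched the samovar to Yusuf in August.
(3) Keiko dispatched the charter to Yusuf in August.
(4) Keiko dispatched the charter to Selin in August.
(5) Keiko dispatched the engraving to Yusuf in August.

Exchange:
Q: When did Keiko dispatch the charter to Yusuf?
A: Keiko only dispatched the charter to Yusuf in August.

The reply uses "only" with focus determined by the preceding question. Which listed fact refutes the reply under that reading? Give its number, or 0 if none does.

0

The question "When did ...?" targets the setting, so in the reply the focus falls on "in August".
"Only" then excludes alternative settings while the background — Keiko as agent and the charter as thing and Yusuf as recipient — is held fixed.
No listed fact shares that background with another setting. Nothing contradicts the reply.
(Fact (4) would refute a reading with focus on the recipient — but that is not what the question asks.)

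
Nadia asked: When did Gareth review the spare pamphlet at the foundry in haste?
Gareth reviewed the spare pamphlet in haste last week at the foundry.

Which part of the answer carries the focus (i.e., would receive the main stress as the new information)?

The wh-word "when" asks about the time.
In the answer, "Gareth", "the spare pamphlet", "at the foundry" and "in haste" are given — repeated from the question.
The constituent filling the time gap is "last week"; that is the focus and would carry nuclear stress.

last week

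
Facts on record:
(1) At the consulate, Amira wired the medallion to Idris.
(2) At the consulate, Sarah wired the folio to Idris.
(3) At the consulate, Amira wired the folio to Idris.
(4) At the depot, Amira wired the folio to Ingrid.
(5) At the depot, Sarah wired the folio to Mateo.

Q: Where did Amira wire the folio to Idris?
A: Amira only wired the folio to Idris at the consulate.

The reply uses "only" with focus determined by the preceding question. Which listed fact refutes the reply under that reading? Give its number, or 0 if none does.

0

Answering "Where did ...?" puts focus on the setting — here, "at the consulate".
"Only" then excludes alternative settings while the background — agent = Amira, thing = the folio, recipient = Idris — is held fixed.
No fact keeps agent = Amira, thing = the folio, recipient = Idris while changing the setting; every other fact differs on something backgrounded. The reply stands.
(Fact (1) would refute a reading with focus on the thing — but that is not what the question asks.)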